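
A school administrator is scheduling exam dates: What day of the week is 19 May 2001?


Date: 2001-05-19
January 1, 2001 is a Monday
Day of year: 139
Offset from Jan 1: 138 days
138 mod 7 = 5
Result: Saturday

Saturday


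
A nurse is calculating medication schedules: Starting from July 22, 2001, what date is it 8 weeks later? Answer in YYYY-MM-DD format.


Start: 2001-07-22
Weeks to add: 8
Convert to days: 8 x 7 = 56 days
Add 56 days to 2001-07-22
Result: 2001-09-16

2001-09-16


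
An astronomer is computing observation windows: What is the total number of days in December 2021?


Month: December
Year: 2021
December is a 31-day month
Total: 31 days

31


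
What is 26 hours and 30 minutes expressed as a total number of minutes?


Hours: 26
Minutes: 30
Convert hours to minutes: 26 x 60 = 1560
Add remaining minutes: 1560 + 30 = 1590

1590


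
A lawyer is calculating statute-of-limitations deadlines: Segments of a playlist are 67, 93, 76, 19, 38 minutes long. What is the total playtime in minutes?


Durations: 67, 93, 76, 19, 38
Running sum: 67
+ 93 = 160
+ 76 = 236
+ 19 = 255
+ 38 = 293
Total duration: 293 minutes
That is 4 hours and 53 minutes

293


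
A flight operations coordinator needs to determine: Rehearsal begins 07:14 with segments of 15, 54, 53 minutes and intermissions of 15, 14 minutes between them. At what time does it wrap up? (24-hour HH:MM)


Start: 07:14 = 434 min from midnight
  after task 1 (15 min): 07:29
  after break (15 min): 07:44
  after task 2 (54 min): 08:38
  after break (14 min): 08:52
  after task 3 (53 min): 09:45
Total elapsed: 151 minutes
End time: 09:45

09:45


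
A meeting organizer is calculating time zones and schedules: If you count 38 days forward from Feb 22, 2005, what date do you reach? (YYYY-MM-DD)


Start: 2005-02-22
Adding 38 days
Days remaining in February: 6
After February: 32 days still to add
March 2005: 31 days, 1 remaining
April 2005 has 30 days, need 1
Result: 2005-04-01

2005-04-01


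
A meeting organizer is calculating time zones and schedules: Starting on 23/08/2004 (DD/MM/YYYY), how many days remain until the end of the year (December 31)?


Start: August 23, 2004
End: December 31, 2004
Days left in August: 8
September: 30
October: 31
November: 30
December: 31
Sum of remaining months: 122
Total: 8 + 122 = 130

130


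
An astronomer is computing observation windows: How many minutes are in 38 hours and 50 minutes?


Hours: 38
Extra minutes: 50
Minutes per hour: 60
Hours to minutes: 38 x 60 = 2280
Total: 2280 + 50 = 2330

2330


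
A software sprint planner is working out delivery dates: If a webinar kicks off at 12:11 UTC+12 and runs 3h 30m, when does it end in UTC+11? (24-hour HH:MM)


Start: 12:11 in UTC+12
Step 1 - add duration:
  minutes: 11 + 30 = 41
  hours: 12 + 3 + 0 = 15
  end in UTC+12: 15:41
Step 2 - convert UTC+12 -> UTC+11:
  offset difference: 11 - (12) = -1 hours
  15 + (-1) = 14 -> mod 24 = 14
Result: 14:41 in UTC+11

14:41


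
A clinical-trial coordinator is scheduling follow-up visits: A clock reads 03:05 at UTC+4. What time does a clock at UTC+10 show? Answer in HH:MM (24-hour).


Local time: 03:05 at UTC+4 (offset 4h)
Target zone: UTC+10 (offset 10h)
Difference: 10 - (4) = 6 hours
Calculation: 3 + (6) = 9
Result: 09:05

09:05


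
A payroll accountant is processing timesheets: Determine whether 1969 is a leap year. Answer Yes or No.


Year: 1969
Divisible by 4? 1969 / 4 = 492.25 -> No
Not divisible by 4, so NOT a leap year

No


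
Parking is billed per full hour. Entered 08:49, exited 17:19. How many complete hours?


Start: 08:49
End: 17:19
Hour difference: 17 - 8 = 9 hours
Minute difference: 19 - 49 = -30 minutes
Total minutes: 510
Complete hours: 510 / 60 = 8 (remainder 30)

8


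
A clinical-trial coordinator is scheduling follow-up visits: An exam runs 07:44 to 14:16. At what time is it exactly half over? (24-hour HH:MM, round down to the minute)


Start time: 07:44 = 464 minutes from midnight
End time: 14:16 = 856 minutes from midnight
Sum: 464 + 856 = 1320
Midpoint: 1320 / 2 = 660 minutes
Convert: 660 / 60 = 11 hours, 0 minutes
Result: 11:00

11:00


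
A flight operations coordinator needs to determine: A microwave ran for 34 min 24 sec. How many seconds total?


Minutes: 34
Extra seconds: 24
Seconds per minute: 60
Minutes to seconds: 34 x 60 = 2040
Total: 2040 + 24 = 2064

2064


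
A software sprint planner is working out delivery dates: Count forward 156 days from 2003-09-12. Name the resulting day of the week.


Start: 2003-09-12 (Friday)
Step 1 - find target date: add 156 days
  2003-09-12 + 156 days = 2004-02-15
Step 2 - day of week:
  156 mod 7 = 2
  Friday + 2 days -> Sunday
Result: Sunday (2004-02-15)

Sunday


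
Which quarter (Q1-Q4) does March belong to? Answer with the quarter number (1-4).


Month: March (month 3)
Q1: January-March (months 1-3)
Q2: April-June (months 4-6)
Q3: July-September (months 7-9)
Q4: October-December (months 10-12)
Month 3 falls in Q1

1


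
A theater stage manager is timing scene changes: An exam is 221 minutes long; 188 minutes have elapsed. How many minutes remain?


Total budget: 221 minutes
Time used: 188 minutes
Remaining: 221 - 188 = 33 minutes
Percent used: 85.1%
Percent remaining: 14.9%

33


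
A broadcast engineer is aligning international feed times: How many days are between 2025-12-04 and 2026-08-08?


Start date: 2025-12-04
End date: 2026-08-08
Dec 2025: +28 days
Jan 2026: +31 days
Feb 2026: +28 days
... (6 more months)
Total: 247 days

247


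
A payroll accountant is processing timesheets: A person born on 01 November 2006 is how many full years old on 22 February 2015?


Birth: 2006-11-01
Reference: 2015-02-22
Year difference: 2015 - 2006 = 9
Has birthday (11-01) occurred by 02-22? No
Birthday not yet reached this year -> subtract 1
Age in full years: 8

8


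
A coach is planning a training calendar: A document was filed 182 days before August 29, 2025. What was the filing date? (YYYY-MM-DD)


Start: 2025-08-29
Subtracting 182 days
Days already passed in August: 29
After going back through August: 153 more days to subtract
July 2025: 31 days, 122 remaining
June 2025: 30 days, 92 remaining
May 2025: 31 days, 61 remaining
April 2025: 30 days, 31 remaining
Result: 2025-02-28

2025-02-28


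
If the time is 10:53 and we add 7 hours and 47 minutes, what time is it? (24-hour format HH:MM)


Start time: 10:53
Adding: 7 hours 47 minutes
Minutes: 53 + 47 = 100
Minute overflow: 100 >= 60, so carry 1 hour, minutes = 40
Hours: 10 + 7 + 1 = 18
Result: 18:40

18:40


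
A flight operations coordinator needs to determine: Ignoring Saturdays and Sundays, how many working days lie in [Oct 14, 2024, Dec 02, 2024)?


Start: 2024-10-14 (Monday)
End (exclusive): 2024-12-02 (Monday)
Total calendar days: 49
Full weeks: 49 // 7 = 7 -> 35 weekdays
Remaining 0 days starting on Monday:
Total business days: 35 + 0 = 35

35


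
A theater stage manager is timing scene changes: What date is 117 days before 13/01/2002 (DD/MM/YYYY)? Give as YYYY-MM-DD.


Start: 2002-01-13
Subtracting 117 days
Days already passed in January: 13
After going back through January: 104 more days to subtract
December 2001: 31 days, 73 remaining
November 2001: 30 days, 43 remaining
October 2001: 31 days, 12 remaining
September 2001 has 30 days, need 12
Result: 2001-09-18

2001-09-18


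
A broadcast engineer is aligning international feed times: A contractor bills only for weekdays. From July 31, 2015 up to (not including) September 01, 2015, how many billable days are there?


Start: 2015-07-31 (Friday)
End (exclusive): 2015-09-01 (Tuesday)
Total calendar days: 32
Full weeks: 32 // 7 = 4 -> 20 weekdays
Remaining 4 days starting on Friday:
  Fri(w), Sat(-), Sun(-), Mon(w) -> 2 weekdays
Total business days: 20 + 2 = 22

22


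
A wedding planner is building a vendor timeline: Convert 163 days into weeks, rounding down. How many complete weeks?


Total days: 163
Days per week: 7
Division: 163 / 7 = 23 remainder 2
Complete weeks: 23
Remaining days: 2

23


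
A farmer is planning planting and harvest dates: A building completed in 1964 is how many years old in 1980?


Birth year: 1964
Current year: 1980
Age = current year - birth year
Age = 1980 - 1964 = 16

16


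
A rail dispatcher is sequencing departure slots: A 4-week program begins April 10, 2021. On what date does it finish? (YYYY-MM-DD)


Start: 2021-04-10
Weeks to add: 4
Convert to days: 4 x 7 = 28 days
Add 28 days to 2021-04-10
Result: 2021-05-08

2021-05-08


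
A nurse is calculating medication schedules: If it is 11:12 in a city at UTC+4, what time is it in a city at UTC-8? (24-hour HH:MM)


Local time: 11:12 at UTC+4 (offset 4h)
Target zone: UTC-8 (offset -8h)
Difference: -8 - (4) = -12 hours
Calculation: 11 + (-12) = -1
Wraparound: (-1) mod 24 = 23
Result: 23:12

23:12


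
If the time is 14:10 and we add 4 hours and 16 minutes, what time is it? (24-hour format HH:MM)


Start time: 14:10
Adding: 4 hours 16 minutes
Minutes: 10 + 16 = 26
Hours: 14 + 4 + 0 = 18
Result: 18:26

18:26


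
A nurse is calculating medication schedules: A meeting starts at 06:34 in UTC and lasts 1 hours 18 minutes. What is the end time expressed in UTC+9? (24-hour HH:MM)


Start: 06:34 in UTC
Step 1 - add duration:
  minutes: 34 + 18 = 52
  hours: 6 + 1 + 0 = 7
  end in UTC: 07:52
Step 2 - convert UTC -> UTC+9:
  offset difference: 9 - (0) = 9 hours
  7 + (9) = 16 -> mod 24 = 16
Result: 16:52 in UTC+9

16:52


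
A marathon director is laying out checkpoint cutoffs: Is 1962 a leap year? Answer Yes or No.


Year: 1962
Divisible by 4? 1962 / 4 = 490.5 -> No
Not divisible by 4, so NOT a leap year

No


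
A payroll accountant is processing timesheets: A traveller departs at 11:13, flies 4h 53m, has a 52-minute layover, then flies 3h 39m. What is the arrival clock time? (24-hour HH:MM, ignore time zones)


Depart: 11:13
Leg 1: +293 min -> 16:06
Layover: +52 min -> 16:58
Leg 2: +219 min -> 20:37
Total travel: 564 minutes = 9h 24m
Arrival: 20:37

20:37


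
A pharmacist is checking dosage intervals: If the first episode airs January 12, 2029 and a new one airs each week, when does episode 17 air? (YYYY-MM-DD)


First occurrence: 2029-01-12 (occurrence 1)
Each occurrence is 7 days after the previous.
Occurrence 17 is 16 weeks after the first.
16 weeks = 112 days
2029-01-12 + 112 days = 2029-05-04

2029-05-04


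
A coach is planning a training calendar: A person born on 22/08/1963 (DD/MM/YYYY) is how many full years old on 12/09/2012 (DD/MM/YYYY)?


Birth: 1963-08-22
Reference: 2012-09-12
Year difference: 2012 - 1963 = 49
Has birthday (08-22) occurred by 09-12? Yes
Age in full years: 49

49


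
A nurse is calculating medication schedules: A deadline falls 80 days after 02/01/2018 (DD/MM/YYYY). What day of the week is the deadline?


Start: 2018-01-02 (Tuesday)
Step 1 - find target date: add 80 days
  2018-01-02 + 80 days = 2018-03-23
Step 2 - day of week:
  80 mod 7 = 3
  Tuesday + 3 days -> Friday
Result: Friday (2018-03-23)

Friday


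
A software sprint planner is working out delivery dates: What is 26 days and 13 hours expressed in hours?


Days: 26
Extra hours: 13
Hours per day: 24
Days to hours: 26 x 24 = 624
Total: 624 + 13 = 637

637


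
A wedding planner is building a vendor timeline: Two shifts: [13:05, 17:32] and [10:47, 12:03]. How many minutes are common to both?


Interval A: [785, 1052] minutes from midnight
Interval B: [647, 723] minutes from midnight
Overlap start = max(785, 647) = 785
Overlap end = min(1052, 723) = 723
End <= start, so the intervals do not overlap: 0 minutes

0


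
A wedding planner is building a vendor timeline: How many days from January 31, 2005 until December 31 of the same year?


Start: January 31, 2005
End: December 31, 2005
Days left in January: 0
February: 28
March: 31
April: 30
May: 31
... plus remaining months
Sum of remaining months: 334
Total: 0 + 334 = 334

334


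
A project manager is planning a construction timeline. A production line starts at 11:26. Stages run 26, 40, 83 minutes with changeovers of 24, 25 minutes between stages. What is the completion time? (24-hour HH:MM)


Start: 11:26 = 686 min from midnight
  after task 1 (26 min): 11:52
  after break (24 min): 12:16
  after task 2 (40 min): 12:56
  after break (25 min): 13:21
  after task 3 (83 min): 14:44
Total elapsed: 198 minutes
End time: 14:44

14:44


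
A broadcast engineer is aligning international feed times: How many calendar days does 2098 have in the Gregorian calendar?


Year: 2098
Check leap year rules:
Divisible by 4? No
2098 is not a leap year
Days: 365

365


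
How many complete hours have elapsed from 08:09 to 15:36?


Start: 08:09
End: 15:36
Hour difference: 15 - 8 = 7 hours
Minute difference: 36 - 9 = 27 minutes
Total minutes: 447
Complete hours: 447 / 60 = 7 (remainder 27)

7


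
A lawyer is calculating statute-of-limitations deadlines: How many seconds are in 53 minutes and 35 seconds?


Minutes: 53
Seconds: 35
Convert minutes to seconds: 53 x 60 = 3180
Add remaining seconds: 3180 + 35 = 3215

3215


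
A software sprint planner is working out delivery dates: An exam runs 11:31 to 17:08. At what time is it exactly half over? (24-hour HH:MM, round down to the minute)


Start time: 11:31 = 691 minutes from midnight
End time: 17:08 = 1028 minutes from midnight
Sum: 691 + 1028 = 1719
Midpoint: 1719 / 2 = 859 minutes
Convert: 859 / 60 = 14 hours, 19 minutes
Result: 14:19

14:19


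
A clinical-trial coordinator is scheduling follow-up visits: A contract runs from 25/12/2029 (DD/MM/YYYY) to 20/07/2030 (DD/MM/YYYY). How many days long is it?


Start date: 2029-12-25
End date: 2030-07-20
Dec 2029: +7 days
Jan 2030: +31 days
Feb 2030: +28 days
... (5 more months)
Total: 207 days

207


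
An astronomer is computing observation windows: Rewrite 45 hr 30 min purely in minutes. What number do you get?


Hours: 45
Extra minutes: 30
Minutes per hour: 60
Hours to minutes: 45 x 60 = 2700
Total: 2700 + 30 = 2730

2730


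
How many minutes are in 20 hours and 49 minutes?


Hours: 20
Minutes: 49
Convert hours to minutes: 20 x 60 = 1200
Add remaining minutes: 1200 + 49 = 1249

1249


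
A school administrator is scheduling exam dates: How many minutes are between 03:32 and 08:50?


Start time: 03:32 = 212 minutes from midnight
End time: 08:50 = 530 minutes from midnight
Difference: 530 - 212 = 318 minutes
That is 5 hours and 18 minutes

318


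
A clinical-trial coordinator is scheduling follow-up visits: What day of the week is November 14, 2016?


Date: 2016-11-14
January 1, 2016 is a Friday
Day of year: 319
Offset from Jan 1: 318 days
318 mod 7 = 3
Result: Monday

Monday


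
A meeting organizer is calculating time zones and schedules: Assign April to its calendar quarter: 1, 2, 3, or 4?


Month: April (month 4)
Q1: January-March (months 1-3)
Q2: April-June (months 4-6)
Q3: July-September (months 7-9)
Q4: October-December (months 10-12)
Month 4 falls in Q2

2


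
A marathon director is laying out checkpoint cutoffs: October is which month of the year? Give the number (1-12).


Calendar month order:
9. September
10. October <--
11. November
October is month number 10

10


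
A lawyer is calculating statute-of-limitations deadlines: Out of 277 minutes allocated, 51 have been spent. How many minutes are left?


Total budget: 277 minutes
Time used: 51 minutes
Remaining: 277 - 51 = 226 minutes
Percent used: 18.4%
Percent remaining: 81.6%

226


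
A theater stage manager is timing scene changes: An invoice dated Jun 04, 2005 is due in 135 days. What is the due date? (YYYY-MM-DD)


Start: 2005-06-04
Adding 135 days
Days remaining in June: 26
After June: 109 days still to add
July 2005: 31 days, 78 remaining
August 2005: 31 days, 47 remaining
September 2005: 30 days, 17 remaining
October 2005 has 31 days, need 17
Result: 2005-10-17

2005-10-17


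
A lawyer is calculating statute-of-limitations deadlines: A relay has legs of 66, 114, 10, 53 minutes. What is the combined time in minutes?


Durations: 66, 114, 10, 53
Running sum: 66
+ 114 = 180
+ 10 = 190
+ 53 = 243
Total duration: 243 minutes
That is 4 hours and 3 minutes

243


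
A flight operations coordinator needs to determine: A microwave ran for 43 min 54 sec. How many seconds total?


Minutes: 43
Extra seconds: 54
Seconds per minute: 60
Minutes to seconds: 43 x 60 = 2580
Total: 2580 + 54 = 2634

2634


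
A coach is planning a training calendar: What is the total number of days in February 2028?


Month: February
Year: 2028
2028 is a leap year
February has 29 days
Total: 29 days

29


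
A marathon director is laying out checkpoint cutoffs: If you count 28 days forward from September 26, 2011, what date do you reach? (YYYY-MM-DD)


Start: 2011-09-26
Adding 28 days
Days remaining in September: 4
After September: 24 days still to add
October 2011 has 31 days, need 24
Result: 2011-10-24

2011-10-24


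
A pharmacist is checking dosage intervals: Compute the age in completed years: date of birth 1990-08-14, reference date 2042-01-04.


Birth: 1990-08-14
Reference: 2042-01-04
Year difference: 2042 - 1990 = 52
Has birthday (08-14) occurred by 01-04? No
Birthday not yet reached this year -> subtract 1
Age in full years: 51

51


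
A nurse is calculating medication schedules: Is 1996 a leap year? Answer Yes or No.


Year: 1996
Divisible by 4? 1996 / 4 = 499.0 -> Yes
Divisible by 100? 1996 / 100 = 19.96 -> No
Divisible by 4 but not 100, so it IS a leap year

Yes


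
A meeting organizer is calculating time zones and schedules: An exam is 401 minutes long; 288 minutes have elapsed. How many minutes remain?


Total budget: 401 minutes
Time used: 288 minutes
Remaining: 401 - 288 = 113 minutes
Percent used: 71.8%
Percent remaining: 28.2%

113


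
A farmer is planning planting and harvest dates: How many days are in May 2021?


Month: May
Year: 2021
May is a 31-day month
Total: 31 days

31


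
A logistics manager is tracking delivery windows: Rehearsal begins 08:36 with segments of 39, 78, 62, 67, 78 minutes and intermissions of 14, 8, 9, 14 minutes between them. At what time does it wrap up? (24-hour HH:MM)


Start: 08:36 = 516 min from midnight
  after task 1 (39 min): 09:15
  after break (14 min): 09:29
  after task 2 (78 min): 10:47
  after break (8 min): 10:55
  after task 3 (62 min): 11:57
  after break (9 min): 12:06
  after task 4 (67 min): 13:13
  after break (14 min): 13:27
  after task 5 (78 min): 14:45
Total elapsed: 369 minutes
End time: 14:45

14:45


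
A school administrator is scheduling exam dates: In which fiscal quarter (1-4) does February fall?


Month: February (month 2)
Q1: January-March (months 1-3)
Q2: April-June (months 4-6)
Q3: July-September (months 7-9)
Q4: October-December (months 10-12)
Month 2 falls in Q1

1


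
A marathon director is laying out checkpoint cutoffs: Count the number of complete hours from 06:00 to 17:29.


Start: 06:00
End: 17:29
Hour difference: 17 - 6 = 11 hours
Minute difference: 29 - 0 = 29 minutes
Total minutes: 689
Complete hours: 689 / 60 = 11 (remainder 29)

11


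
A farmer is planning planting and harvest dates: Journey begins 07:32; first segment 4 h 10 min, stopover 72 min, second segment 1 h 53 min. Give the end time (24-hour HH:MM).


Depart: 07:32
Leg 1: +250 min -> 11:42
Layover: +72 min -> 12:54
Leg 2: +113 min -> 14:47
Total travel: 435 minutes = 7h 15m
Arrival: 14:47

14:47


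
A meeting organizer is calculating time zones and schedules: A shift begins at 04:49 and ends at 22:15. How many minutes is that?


Start time: 04:49 = 289 minutes from midnight
End time: 22:15 = 1335 minutes from midnight
Difference: 1335 - 289 = 1046 minutes
That is 17 hours and 26 minutes

1046


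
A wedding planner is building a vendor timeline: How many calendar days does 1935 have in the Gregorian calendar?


Year: 1935
Check leap year rules:
Divisible by 4? No
1935 is not a leap year
Days: 365

365


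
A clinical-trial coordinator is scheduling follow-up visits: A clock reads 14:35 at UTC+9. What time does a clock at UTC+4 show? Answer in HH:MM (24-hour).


Local time: 14:35 at UTC+9 (offset 9h)
Target zone: UTC+4 (offset 4h)
Difference: 4 - (9) = -5 hours
Calculation: 14 + (-5) = 9
Result: 09:35

09:35


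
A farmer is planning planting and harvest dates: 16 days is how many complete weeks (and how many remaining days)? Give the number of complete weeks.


Total days: 16
Days per week: 7
Division: 16 / 7 = 2 remainder 2
Complete weeks: 2
Remaining days: 2

2


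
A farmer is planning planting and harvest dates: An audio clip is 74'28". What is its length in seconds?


Minutes: 74
Seconds: 28
Convert minutes to seconds: 74 x 60 = 4440
Add remaining seconds: 4440 + 28 = 4468

4468


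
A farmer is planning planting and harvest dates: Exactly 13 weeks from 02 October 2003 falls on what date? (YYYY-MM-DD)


Start: 2003-10-02
Weeks to add: 13
Convert to days: 13 x 7 = 91 days
Add 91 days to 2003-10-02
Result: 2004-01-01

2004-01-01


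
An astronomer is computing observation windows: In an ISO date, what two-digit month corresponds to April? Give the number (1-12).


Calendar month order:
3. March
4. April <--
5. May
April is month number 4

4


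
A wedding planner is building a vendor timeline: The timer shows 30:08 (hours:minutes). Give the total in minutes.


Hours: 30
Minutes: 8
Convert hours to minutes: 30 x 60 = 1800
Add remaining minutes: 1800 + 8 = 1808

1808


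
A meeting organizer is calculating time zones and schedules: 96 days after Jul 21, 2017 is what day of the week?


Start: 2017-07-21 (Friday)
Step 1 - find target date: add 96 days
  2017-07-21 + 96 days = 2017-10-25
Step 2 - day of week:
  96 mod 7 = 5
  Friday + 5 days -> Wednesday
Result: Wednesday (2017-10-25)

Wednesday


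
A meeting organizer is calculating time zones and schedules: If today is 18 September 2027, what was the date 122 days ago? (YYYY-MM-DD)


Start: 2027-09-18
Subtracting 122 days
Days already passed in September: 18
After going back through September: 104 more days to subtract
August 2027: 31 days, 73 remaining
July 2027: 31 days, 42 remaining
June 2027: 30 days, 12 remaining
May 2027 has 31 days, need 12
Result: 2027-05-19

2027-05-19


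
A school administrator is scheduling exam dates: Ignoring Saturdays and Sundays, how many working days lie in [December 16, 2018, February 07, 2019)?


Start: 2018-12-16 (Sunday)
End (exclusive): 2019-02-07 (Thursday)
Total calendar days: 53
Full weeks: 53 // 7 = 7 -> 35 weekdays
Remaining 4 days starting on Sunday:
  Sun(-), Mon(w), Tue(w), Wed(w) -> 3 weekdays
Total business days: 35 + 3 = 38

38


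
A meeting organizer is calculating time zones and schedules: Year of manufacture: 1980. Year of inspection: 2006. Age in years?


Birth year: 1980
Current year: 2006
Age = current year - birth year
Age = 2006 - 1980 = 26

26


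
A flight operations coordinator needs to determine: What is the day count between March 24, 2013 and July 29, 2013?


Start date: 2013-03-24
End date: 2013-07-29
Mar 2013: +8 days
Apr 2013: +30 days
May 2013: +31 days
Jun 2013: +30 days
Jul 2013: +28 days
Total: 127 days

127


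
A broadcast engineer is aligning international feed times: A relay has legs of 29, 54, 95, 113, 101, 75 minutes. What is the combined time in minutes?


Durations: 29, 54, 95, 113, 101, 75
Running sum: 29
+ 54 = 83
+ 95 = 178
+ 113 = 291
+ 101 = 392
+ 75 = 467
Total duration: 467 minutes
That is 7 hours and 47 minutes

467


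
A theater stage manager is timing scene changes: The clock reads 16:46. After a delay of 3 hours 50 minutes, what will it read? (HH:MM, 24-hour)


Start time: 16:46
Adding: 3 hours 50 minutes
Minutes: 46 + 50 = 96
Minute overflow: 96 >= 60, so carry 1 hour, minutes = 36
Hours: 16 + 3 + 1 = 20
Result: 20:36

20:36


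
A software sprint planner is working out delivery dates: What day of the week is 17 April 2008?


Date: 2008-04-17
January 1, 2008 is a Tuesday
Day of year: 108
Offset from Jan 1: 107 days
107 mod 7 = 2
Result: Thursday

Thursday


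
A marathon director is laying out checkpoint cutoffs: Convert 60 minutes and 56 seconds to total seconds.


Minutes: 60
Extra seconds: 56
Seconds per minute: 60
Minutes to seconds: 60 x 60 = 3600
Total: 3600 + 56 = 3656

3656


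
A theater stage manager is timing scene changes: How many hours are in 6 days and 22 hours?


Days: 6
Extra hours: 22
Hours per day: 24
Days to hours: 6 x 24 = 144
Total: 144 + 22 = 166

166


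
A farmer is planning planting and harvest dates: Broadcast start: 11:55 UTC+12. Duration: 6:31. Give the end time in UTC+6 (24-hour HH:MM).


Start: 11:55 in UTC+12
Step 1 - add duration:
  minutes: 55 + 31 = 86 (carry 1h)
  hours: 11 + 6 + 1 = 18
  end in UTC+12: 18:26
Step 2 - convert UTC+12 -> UTC+6:
  offset difference: 6 - (12) = -6 hours
  18 + (-6) = 12 -> mod 24 = 12
Result: 12:26 in UTC+6

12:26


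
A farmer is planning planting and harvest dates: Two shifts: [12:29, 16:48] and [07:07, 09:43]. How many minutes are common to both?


Interval A: [749, 1008] minutes from midnight
Interval B: [427, 583] minutes from midnight
Overlap start = max(749, 427) = 749
Overlap end = min(1008, 583) = 583
End <= start, so the intervals do not overlap: 0 minutes

0


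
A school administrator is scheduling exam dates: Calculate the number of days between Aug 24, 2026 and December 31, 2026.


Start: August 24, 2026
End: December 31, 2026
Days left in August: 7
September: 30
October: 31
November: 30
December: 31
Sum of remaining months: 122
Total: 7 + 122 = 129

129


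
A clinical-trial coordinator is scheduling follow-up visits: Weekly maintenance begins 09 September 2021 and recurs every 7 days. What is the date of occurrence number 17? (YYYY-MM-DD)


First occurrence: 2021-09-09 (occurrence 1)
Each occurrence is 7 days after the previous.
Occurrence 17 is 16 weeks after the first.
16 weeks = 112 days
2021-09-09 + 112 days = 2021-12-30

2021-12-30


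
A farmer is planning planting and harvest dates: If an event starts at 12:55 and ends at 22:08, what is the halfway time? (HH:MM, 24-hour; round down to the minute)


Start time: 12:55 = 775 minutes from midnight
End time: 22:08 = 1328 minutes from midnight
Sum: 775 + 1328 = 2103
Midpoint: 2103 / 2 = 1051 minutes
Convert: 1051 / 60 = 17 hours, 31 minutes
Result: 17:31

17:31


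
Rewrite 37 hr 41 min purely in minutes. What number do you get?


Hours: 37
Extra minutes: 41
Minutes per hour: 60
Hours to minutes: 37 x 60 = 2220
Total: 2220 + 41 = 2261

2261


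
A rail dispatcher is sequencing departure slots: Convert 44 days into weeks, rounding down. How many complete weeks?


Total days: 44
Days per week: 7
Division: 44 / 7 = 6 remainder 2
Complete weeks: 6
Remaining days: 2

6


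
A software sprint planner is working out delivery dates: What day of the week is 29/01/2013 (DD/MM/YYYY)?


Date: 2013-01-29
January 1, 2013 is a Tuesday
Day of year: 29
Offset from Jan 1: 28 days
28 mod 7 = 0
Result: Tuesday

Tuesday


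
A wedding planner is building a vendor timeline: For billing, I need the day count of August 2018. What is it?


Month: August
Year: 2018
August is a 31-day month
Total: 31 days

31


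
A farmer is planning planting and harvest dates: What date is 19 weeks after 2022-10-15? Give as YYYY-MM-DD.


Start: 2022-10-15
Weeks to add: 19
Convert to days: 19 x 7 = 133 days
Add 133 days to 2022-10-15
Result: 2023-02-25

2023-02-25


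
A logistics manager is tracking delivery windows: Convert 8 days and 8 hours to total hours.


Days: 8
Extra hours: 8
Hours per day: 24
Days to hours: 8 x 24 = 192
Total: 192 + 8 = 200

200


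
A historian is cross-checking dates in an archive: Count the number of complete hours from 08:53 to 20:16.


Start: 08:53
End: 20:16
Hour difference: 20 - 8 = 12 hours
Minute difference: 16 - 53 = -37 minutes
Total minutes: 683
Complete hours: 683 / 60 = 11 (remainder 23)

11


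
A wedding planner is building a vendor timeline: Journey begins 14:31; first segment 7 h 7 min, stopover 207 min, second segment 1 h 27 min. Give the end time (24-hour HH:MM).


Depart: 14:31
Leg 1: +427 min -> 21:38
Layover: +207 min -> 01:05
Leg 2: +87 min -> 02:32
Total travel: 721 minutes = 12h 1m
Arrival: 02:32

02:32


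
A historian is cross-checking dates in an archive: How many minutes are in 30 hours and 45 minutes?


Hours: 30
Extra minutes: 45
Minutes per hour: 60
Hours to minutes: 30 x 60 = 1800
Total: 1800 + 45 = 1845

1845


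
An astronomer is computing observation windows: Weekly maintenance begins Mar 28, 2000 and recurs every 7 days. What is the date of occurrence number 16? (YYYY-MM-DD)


First occurrence: 2000-03-28 (occurrence 1)
Each occurrence is 7 days after the previous.
Occurrence 16 is 15 weeks after the first.
15 weeks = 105 days
2000-03-28 + 105 days = 2000-07-11

2000-07-11


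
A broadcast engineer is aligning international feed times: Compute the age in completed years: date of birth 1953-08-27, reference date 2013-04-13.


Birth: 1953-08-27
Reference: 2013-04-13
Year difference: 2013 - 1953 = 60
Has birthday (08-27) occurred by 04-13? No
Birthday not yet reached this year -> subtract 1
Age in full years: 59

59


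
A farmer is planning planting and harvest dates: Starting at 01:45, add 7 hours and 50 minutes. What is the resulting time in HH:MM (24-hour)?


Start time: 01:45
Adding: 7 hours 50 minutes
Minutes: 45 + 50 = 95
Minute overflow: 95 >= 60, so carry 1 hour, minutes = 35
Hours: 1 + 7 + 1 = 9
Result: 09:35

09:35


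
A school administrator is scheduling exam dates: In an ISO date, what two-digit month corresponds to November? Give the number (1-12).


Calendar month order:
10. October
11. November <--
12. December
November is month number 11

11


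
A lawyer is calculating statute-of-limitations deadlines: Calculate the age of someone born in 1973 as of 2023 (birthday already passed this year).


Birth year: 1973
Current year: 2023
Age = current year - birth year
Age = 2023 - 1973 = 50

50


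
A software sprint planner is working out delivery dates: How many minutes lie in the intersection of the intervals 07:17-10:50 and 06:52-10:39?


Interval A: [437, 650] minutes from midnight
Interval B: [412, 639] minutes from midnight
Overlap start = max(437, 412) = 437
Overlap end = min(650, 639) = 639
Overlap = 639 - 437 = 202 minutes

202


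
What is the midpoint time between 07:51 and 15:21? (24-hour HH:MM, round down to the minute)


Start time: 07:51 = 471 minutes from midnight
End time: 15:21 = 921 minutes from midnight
Sum: 471 + 921 = 1392
Midpoint: 1392 / 2 = 696 minutes
Convert: 696 / 60 = 11 hours, 36 minutes
Result: 11:36

11:36


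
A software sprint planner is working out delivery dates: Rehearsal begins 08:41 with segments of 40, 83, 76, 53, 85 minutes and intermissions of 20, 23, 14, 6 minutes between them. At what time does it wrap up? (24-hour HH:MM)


Start: 08:41 = 521 min from midnight
  after task 1 (40 min): 09:21
  after break (20 min): 09:41
  after task 2 (83 min): 11:04
  after break (23 min): 11:27
  after task 3 (76 min): 12:43
  after break (14 min): 12:57
  after task 4 (53 min): 13:50
  after break (6 min): 13:56
  after task 5 (85 min): 15:21
Total elapsed: 400 minutes
End time: 15:21

15:21


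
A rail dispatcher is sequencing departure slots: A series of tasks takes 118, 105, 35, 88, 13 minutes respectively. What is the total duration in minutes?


Durations: 118, 105, 35, 88, 13
Running sum: 118
+ 105 = 223
+ 35 = 258
+ 88 = 346
+ 13 = 359
Total duration: 359 minutes
That is 5 hours and 59 minutes

359


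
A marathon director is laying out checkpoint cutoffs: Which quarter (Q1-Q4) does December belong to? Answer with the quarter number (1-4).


Month: December (month 12)
Q1: January-March (months 1-3)
Q2: April-June (months 4-6)
Q3: July-September (months 7-9)
Q4: October-December (months 10-12)
Month 12 falls in Q4

4


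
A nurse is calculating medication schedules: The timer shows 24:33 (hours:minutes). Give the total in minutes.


Hours: 24
Minutes: 33
Convert hours to minutes: 24 x 60 = 1440
Add remaining minutes: 1440 + 33 = 1473

1473


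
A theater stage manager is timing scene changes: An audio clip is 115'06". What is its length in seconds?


Minutes: 115
Seconds: 6
Convert minutes to seconds: 115 x 60 = 6900
Add remaining seconds: 6900 + 6 = 6906

6906


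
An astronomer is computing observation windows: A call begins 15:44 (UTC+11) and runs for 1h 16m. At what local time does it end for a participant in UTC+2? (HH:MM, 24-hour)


Start: 15:44 in UTC+11
Step 1 - add duration:
  minutes: 44 + 16 = 60 (carry 1h)
  hours: 15 + 1 + 1 = 17
  end in UTC+11: 17:00
Step 2 - convert UTC+11 -> UTC+2:
  offset difference: 2 - (11) = -9 hours
  17 + (-9) = 8 -> mod 24 = 8
Result: 08:00 in UTC+2

08:00


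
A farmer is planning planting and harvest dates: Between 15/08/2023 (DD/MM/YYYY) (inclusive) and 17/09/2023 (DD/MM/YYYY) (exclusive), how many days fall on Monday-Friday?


Start: 2023-08-15 (Tuesday)
End (exclusive): 2023-09-17 (Sunday)
Total calendar days: 33
Full weeks: 33 // 7 = 4 -> 20 weekdays
Remaining 5 days starting on Tuesday:
  Tue(w), Wed(w), Thu(w), Fri(w), Sat(-) -> 4 weekdays
Total business days: 20 + 4 = 24

24


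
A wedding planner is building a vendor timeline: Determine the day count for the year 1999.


Year: 1999
Check leap year rules:
Divisible by 4? No
1999 is not a leap year
Days: 365

365


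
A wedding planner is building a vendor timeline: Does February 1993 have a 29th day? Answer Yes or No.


Year: 1993
Divisible by 4? 1993 / 4 = 498.25 -> No
Not divisible by 4, so NOT a leap year

No


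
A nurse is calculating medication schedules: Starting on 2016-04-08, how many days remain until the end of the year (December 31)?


Start: April 08, 2016
End: December 31, 2016
Days left in April: 22
May: 31
June: 30
July: 31
August: 31
... plus remaining months
Sum of remaining months: 245
Total: 22 + 245 = 267

267


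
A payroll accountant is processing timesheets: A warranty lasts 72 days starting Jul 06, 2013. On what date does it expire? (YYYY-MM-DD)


Start: 2013-07-06
Adding 72 days
Days remaining in July: 25
After July: 47 days still to add
August 2013: 31 days, 16 remaining
September 2013 has 30 days, need 16
Result: 2013-09-16

2013-09-16


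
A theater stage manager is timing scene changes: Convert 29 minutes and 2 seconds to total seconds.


Minutes: 29
Extra seconds: 2
Seconds per minute: 60
Minutes to seconds: 29 x 60 = 1740
Total: 1740 + 2 = 1742

1742


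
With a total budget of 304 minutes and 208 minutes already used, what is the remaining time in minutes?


Total budget: 304 minutes
Time used: 208 minutes
Remaining: 304 - 208 = 96 minutes
Percent used: 68.4%
Percent remaining: 31.6%

96


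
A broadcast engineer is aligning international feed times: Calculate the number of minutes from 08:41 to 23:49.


Start time: 08:41 = 521 minutes from midnight
End time: 23:49 = 1429 minutes from midnight
Difference: 1429 - 521 = 908 minutes
That is 15 hours and 8 minutes

908


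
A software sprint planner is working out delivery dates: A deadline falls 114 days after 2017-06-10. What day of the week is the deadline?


Start: 2017-06-10 (Saturday)
Step 1 - find target date: add 114 days
  2017-06-10 + 114 days = 2017-10-02
Step 2 - day of week:
  114 mod 7 = 2
  Saturday + 2 days -> Monday
Result: Monday (2017-10-02)

Monday


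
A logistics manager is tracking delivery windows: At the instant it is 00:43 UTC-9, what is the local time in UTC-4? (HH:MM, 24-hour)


Local time: 00:43 at UTC-9 (offset -9h)
Target zone: UTC-4 (offset -4h)
Difference: -4 - (-9) = 5 hours
Calculation: 0 + (5) = 5
Result: 05:43

05:43


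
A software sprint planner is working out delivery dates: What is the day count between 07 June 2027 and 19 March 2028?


Start date: 2027-06-07
End date: 2028-03-19
Jun 2027: +24 days
Jul 2027: +31 days
Aug 2027: +31 days
... (7 more months)
Total: 286 days

286


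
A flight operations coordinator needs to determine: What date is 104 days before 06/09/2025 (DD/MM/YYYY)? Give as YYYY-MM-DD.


Start: 2025-09-06
Subtracting 104 days
Days already passed in September: 6
After going back through September: 98 more days to subtract
August 2025: 31 days, 67 remaining
July 2025: 31 days, 36 remaining
June 2025: 30 days, 6 remaining
May 2025 has 31 days, need 6
Result: 2025-05-25

2025-05-25


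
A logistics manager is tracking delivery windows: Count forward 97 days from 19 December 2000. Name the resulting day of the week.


Start: 2000-12-19 (Tuesday)
Step 1 - find target date: add 97 days
  2000-12-19 + 97 days = 2001-03-26
Step 2 - day of week:
  97 mod 7 = 6
  Tuesday + 6 days -> Monday
Result: Monday (2001-03-26)

Monday


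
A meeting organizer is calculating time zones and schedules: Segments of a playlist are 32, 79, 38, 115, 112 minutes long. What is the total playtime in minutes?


Durations: 32, 79, 38, 115, 112
Running sum: 32
+ 79 = 111
+ 38 = 149
+ 115 = 264
+ 112 = 376
Total duration: 376 minutes
That is 6 hours and 16 minutes

376


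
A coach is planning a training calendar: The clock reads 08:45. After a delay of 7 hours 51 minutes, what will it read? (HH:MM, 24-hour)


Start time: 08:45
Adding: 7 hours 51 minutes
Minutes: 45 + 51 = 96
Minute overflow: 96 >= 60, so carry 1 hour, minutes = 36
Hours: 8 + 7 + 1 = 16
Result: 16:36

16:36


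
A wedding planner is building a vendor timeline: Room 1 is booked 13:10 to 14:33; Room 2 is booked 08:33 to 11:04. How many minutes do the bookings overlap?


Interval A: [790, 873] minutes from midnight
Interval B: [513, 664] minutes from midnight
Overlap start = max(790, 513) = 790
Overlap end = min(873, 664) = 664
End <= start, so the intervals do not overlap: 0 minutes

0


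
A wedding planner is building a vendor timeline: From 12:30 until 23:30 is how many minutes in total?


Start time: 12:30 = 750 minutes from midnight
End time: 23:30 = 1410 minutes from midnight
Difference: 1410 - 750 = 660 minutes
That is 11 hours and 0 minutes

660


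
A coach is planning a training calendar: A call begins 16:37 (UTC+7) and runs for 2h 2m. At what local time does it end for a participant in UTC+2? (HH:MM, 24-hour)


Start: 16:37 in UTC+7
Step 1 - add duration:
  minutes: 37 + 2 = 39
  hours: 16 + 2 + 0 = 18
  end in UTC+7: 18:39
Step 2 - convert UTC+7 -> UTC+2:
  offset difference: 2 - (7) = -5 hours
  18 + (-5) = 13 -> mod 24 = 13
Result: 13:39 in UTC+2

13:39


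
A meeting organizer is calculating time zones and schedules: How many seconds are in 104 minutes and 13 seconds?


Minutes: 104
Extra seconds: 13
Seconds per minute: 60
Minutes to seconds: 104 x 60 = 6240
Total: 6240 + 13 = 6253

6253


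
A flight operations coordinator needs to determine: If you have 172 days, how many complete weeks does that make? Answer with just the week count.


Total days: 172
Days per week: 7
Division: 172 / 7 = 24 remainder 4
Complete weeks: 24
Remaining days: 4

24


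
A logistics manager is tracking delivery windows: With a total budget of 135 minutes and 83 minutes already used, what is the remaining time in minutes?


Total budget: 135 minutes
Time used: 83 minutes
Remaining: 135 - 83 = 52 minutes
Percent used: 61.5%
Percent remaining: 38.5%

52


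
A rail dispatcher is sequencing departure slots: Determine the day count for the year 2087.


Year: 2087
Check leap year rules:
Divisible by 4? No
2087 is not a leap year
Days: 365

365


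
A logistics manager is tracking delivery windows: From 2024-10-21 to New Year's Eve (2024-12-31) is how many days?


Start: October 21, 2024
End: December 31, 2024
Days left in October: 10
November: 30
December: 31
Sum of remaining months: 61
Total: 10 + 61 = 71

71
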